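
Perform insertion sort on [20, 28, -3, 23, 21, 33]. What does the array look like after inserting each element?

First element 20 is already 'sorted'
Insert 28: shifted 0 elements -> [20, 28, -3, 23, 21, 33]
Insert -3: shifted 2 elements -> [-3, 20, 28, 23, 21, 33]
Insert 23: shifted 1 elements -> [-3, 20, 23, 28, 21, 33]
Insert 21: shifted 2 elements -> [-3, 20, 21, 23, 28, 33]
Insert 33: shifted 0 elements -> [-3, 20, 21, 23, 28, 33]


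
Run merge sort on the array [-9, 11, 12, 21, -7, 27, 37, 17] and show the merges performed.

Divide and conquer:
  Merge [-9] + [11] -> [-9, 11]
  Merge [12] + [21] -> [12, 21]
  Merge [-9, 11] + [12, 21] -> [-9, 11, 12, 21]
  Merge [-7] + [27] -> [-7, 27]
  Merge [37] + [17] -> [17, 37]
  Merge [-7, 27] + [17, 37] -> [-7, 17, 27, 37]
  Merge [-9, 11, 12, 21] + [-7, 17, 27, 37] -> [-9, -7, 11, 12, 17, 21, 27, 37]


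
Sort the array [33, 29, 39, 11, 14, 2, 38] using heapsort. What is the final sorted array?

Build heap: [39, 29, 38, 11, 14, 2, 33]
Extract 39: [38, 29, 33, 11, 14, 2, 39]
Extract 38: [33, 29, 2, 11, 14, 38, 39]
Extract 33: [29, 14, 2, 11, 33, 38, 39]
Extract 29: [14, 11, 2, 29, 33, 38, 39]
Extract 14: [11, 2, 14, 29, 33, 38, 39]
Extract 11: [2, 11, 14, 29, 33, 38, 39]


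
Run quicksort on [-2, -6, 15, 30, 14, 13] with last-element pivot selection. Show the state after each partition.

Partition 1: pivot=13 at index 2 -> [-2, -6, 13, 30, 14, 15]
Partition 2: pivot=-6 at index 0 -> [-6, -2, 13, 30, 14, 15]
Partition 3: pivot=15 at index 4 -> [-6, -2, 13, 14, 15, 30]


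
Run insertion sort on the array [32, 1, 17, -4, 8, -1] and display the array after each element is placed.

First element 32 is already 'sorted'
Insert 1: shifted 1 elements -> [1, 32, 17, -4, 8, -1]
Insert 17: shifted 1 elements -> [1, 17, 32, -4, 8, -1]
Insert -4: shifted 3 elements -> [-4, 1, 17, 32, 8, -1]
Insert 8: shifted 2 elements -> [-4, 1, 8, 17, 32, -1]
Insert -1: shifted 4 elements -> [-4, -1, 1, 8, 17, 32]


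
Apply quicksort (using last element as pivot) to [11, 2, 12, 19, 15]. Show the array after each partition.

Partition 1: pivot=15 at index 3 -> [11, 2, 12, 15, 19]
Partition 2: pivot=12 at index 2 -> [11, 2, 12, 15, 19]
Partition 3: pivot=2 at index 0 -> [2, 11, 12, 15, 19]


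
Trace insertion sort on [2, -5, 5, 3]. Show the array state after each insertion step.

First element 2 is already 'sorted'
Insert -5: shifted 1 elements -> [-5, 2, 5, 3]
Insert 5: shifted 0 elements -> [-5, 2, 5, 3]
Insert 3: shifted 1 elements -> [-5, 2, 3, 5]


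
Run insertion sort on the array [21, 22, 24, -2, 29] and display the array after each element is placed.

First element 21 is already 'sorted'
Insert 22: shifted 0 elements -> [21, 22, 24, -2, 29]
Insert 24: shifted 0 elements -> [21, 22, 24, -2, 29]
Insert -2: shifted 3 elements -> [-2, 21, 22, 24, 29]
Insert 29: shifted 0 elements -> [-2, 21, 22, 24, 29]


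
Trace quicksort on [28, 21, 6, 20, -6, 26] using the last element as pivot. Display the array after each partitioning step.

Partition 1: pivot=26 at index 4 -> [21, 6, 20, -6, 26, 28]
Partition 2: pivot=-6 at index 0 -> [-6, 6, 20, 21, 26, 28]
Partition 3: pivot=21 at index 3 -> [-6, 6, 20, 21, 26, 28]
Partition 4: pivot=20 at index 2 -> [-6, 6, 20, 21, 26, 28]


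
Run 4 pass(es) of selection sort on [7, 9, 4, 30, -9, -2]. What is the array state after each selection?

Pass 1: Select minimum -9 at index 4, swap -> [-9, 9, 4, 30, 7, -2]
Pass 2: Select minimum -2 at index 5, swap -> [-9, -2, 4, 30, 7, 9]
Pass 3: Select minimum 4 at index 2, swap -> [-9, -2, 4, 30, 7, 9]
Pass 4: Select minimum 7 at index 4, swap -> [-9, -2, 4, 7, 30, 9]


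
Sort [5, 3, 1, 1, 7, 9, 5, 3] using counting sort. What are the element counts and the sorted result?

Count array: [0, 2, 0, 2, 0, 2, 0, 1, 0, 1]
(count[i] = number of elements equal to i)
Cumulative count: [0, 2, 2, 4, 4, 6, 6, 7, 7, 8]
Sorted: [1, 1, 3, 3, 5, 5, 7, 9]


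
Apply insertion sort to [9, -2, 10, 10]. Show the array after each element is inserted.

First element 9 is already 'sorted'
Insert -2: shifted 1 elements -> [-2, 9, 10, 10]
Insert 10: shifted 0 elements -> [-2, 9, 10, 10]
Insert 10: shifted 0 elements -> [-2, 9, 10, 10]


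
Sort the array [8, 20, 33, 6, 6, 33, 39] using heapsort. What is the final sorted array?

Build heap: [39, 20, 33, 6, 6, 8, 33]
Extract 39: [33, 20, 33, 6, 6, 8, 39]
Extract 33: [33, 20, 8, 6, 6, 33, 39]
Extract 33: [20, 6, 8, 6, 33, 33, 39]
Extract 20: [8, 6, 6, 20, 33, 33, 39]
Extract 8: [6, 6, 8, 20, 33, 33, 39]
Extract 6: [6, 6, 8, 20, 33, 33, 39]


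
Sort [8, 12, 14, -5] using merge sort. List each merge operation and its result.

Divide and conquer:
  Merge [8] + [12] -> [8, 12]
  Merge [14] + [-5] -> [-5, 14]
  Merge [8, 12] + [-5, 14] -> [-5, 8, 12, 14]


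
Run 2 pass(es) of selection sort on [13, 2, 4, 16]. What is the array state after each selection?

Pass 1: Select minimum 2 at index 1, swap -> [2, 13, 4, 16]
Pass 2: Select minimum 4 at index 2, swap -> [2, 4, 13, 16]


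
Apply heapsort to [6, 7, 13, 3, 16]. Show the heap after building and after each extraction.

Build heap: [16, 7, 13, 3, 6]
Extract 16: [13, 7, 6, 3, 16]
Extract 13: [7, 3, 6, 13, 16]
Extract 7: [6, 3, 7, 13, 16]
Extract 6: [3, 6, 7, 13, 16]


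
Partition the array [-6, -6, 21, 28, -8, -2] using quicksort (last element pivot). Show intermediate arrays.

Partition 1: pivot=-2 at index 3 -> [-6, -6, -8, -2, 21, 28]
Partition 2: pivot=-8 at index 0 -> [-8, -6, -6, -2, 21, 28]
Partition 3: pivot=-6 at index 2 -> [-8, -6, -6, -2, 21, 28]
Partition 4: pivot=28 at index 5 -> [-8, -6, -6, -2, 21, 28]


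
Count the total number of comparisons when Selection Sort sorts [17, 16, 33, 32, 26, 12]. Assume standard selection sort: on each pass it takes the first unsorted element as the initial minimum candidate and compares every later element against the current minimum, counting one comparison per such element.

Pass 1: scan indices 1..5 for the minimum = 5 comparison(s); min is 12, place at index 0 -> [12, 16, 33, 32, 26, 17]
Pass 2: scan indices 2..5 for the minimum = 4 comparison(s); min is 16, place at index 1 -> [12, 16, 33, 32, 26, 17]
Pass 3: scan indices 3..5 for the minimum = 3 comparison(s); min is 17, place at index 2 -> [12, 16, 17, 32, 26, 33]
Pass 4: scan indices 4..5 for the minimum = 2 comparison(s); min is 26, place at index 3 -> [12, 16, 17, 26, 32, 33]
Pass 5: scan indices 5..5 for the minimum = 1 comparison(s); min is 32, place at index 4 -> [12, 16, 17, 26, 32, 33]
Selection sort always scans the whole unsorted suffix, so the count is (n-1) + (n-2) + ... + 1 = n(n-1)/2 = 6*5/2 = 15 regardless of the input order.
Total comparisons: 5 + 4 + 3 + 2 + 1 = 15


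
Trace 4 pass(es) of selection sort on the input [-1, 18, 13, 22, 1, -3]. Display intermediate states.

Pass 1: Select minimum -3 at index 5, swap -> [-3, 18, 13, 22, 1, -1]
Pass 2: Select minimum -1 at index 5, swap -> [-3, -1, 13, 22, 1, 18]
Pass 3: Select minimum 1 at index 4, swap -> [-3, -1, 1, 22, 13, 18]
Pass 4: Select minimum 13 at index 4, swap -> [-3, -1, 1, 13, 22, 18]


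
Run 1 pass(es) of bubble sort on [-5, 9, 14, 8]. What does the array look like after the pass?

After pass 1: [-5, 9, 8, 14] (1 swaps)
Total swaps: 1


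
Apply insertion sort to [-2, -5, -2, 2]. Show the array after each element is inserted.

First element -2 is already 'sorted'
Insert -5: shifted 1 elements -> [-5, -2, -2, 2]
Insert -2: shifted 0 elements -> [-5, -2, -2, 2]
Insert 2: shifted 0 elements -> [-5, -2, -2, 2]


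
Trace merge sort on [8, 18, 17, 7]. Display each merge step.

Divide and conquer:
  Merge [8] + [18] -> [8, 18]
  Merge [17] + [7] -> [7, 17]
  Merge [8, 18] + [7, 17] -> [7, 8, 17, 18]


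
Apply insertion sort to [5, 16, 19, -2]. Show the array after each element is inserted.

First element 5 is already 'sorted'
Insert 16: shifted 0 elements -> [5, 16, 19, -2]
Insert 19: shifted 0 elements -> [5, 16, 19, -2]
Insert -2: shifted 3 elements -> [-2, 5, 16, 19]


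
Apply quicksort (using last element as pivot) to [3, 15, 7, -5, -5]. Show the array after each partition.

Partition 1: pivot=-5 at index 1 -> [-5, -5, 7, 3, 15]
Partition 2: pivot=15 at index 4 -> [-5, -5, 7, 3, 15]
Partition 3: pivot=3 at index 2 -> [-5, -5, 3, 7, 15]


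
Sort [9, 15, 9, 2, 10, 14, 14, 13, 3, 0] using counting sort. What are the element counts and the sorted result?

Count array: [1, 0, 1, 1, 0, 0, 0, 0, 0, 2, 1, 0, 0, 1, 2, 1]
(count[i] = number of elements equal to i)
Cumulative count: [1, 1, 2, 3, 3, 3, 3, 3, 3, 5, 6, 6, 6, 7, 9, 10]
Sorted: [0, 2, 3, 9, 9, 10, 13, 14, 14, 15]


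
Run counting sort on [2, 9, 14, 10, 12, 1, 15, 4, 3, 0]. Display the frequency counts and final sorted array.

Count array: [1, 1, 1, 1, 1, 0, 0, 0, 0, 1, 1, 0, 1, 0, 1, 1]
(count[i] = number of elements equal to i)
Cumulative count: [1, 2, 3, 4, 5, 5, 5, 5, 5, 6, 7, 7, 8, 8, 9, 10]
Sorted: [0, 1, 2, 3, 4, 9, 10, 12, 14, 15]


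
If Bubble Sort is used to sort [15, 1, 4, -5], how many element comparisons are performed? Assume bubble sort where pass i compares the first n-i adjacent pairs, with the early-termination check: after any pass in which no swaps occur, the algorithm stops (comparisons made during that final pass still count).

Pass 1: compare adjacent pairs (0,1)..(2,3) = 3 comparison(s), 3 swap(s) -> [1, 4, -5, 15]
Pass 2: compare adjacent pairs (0,1)..(1,2) = 2 comparison(s), 1 swap(s) -> [1, -5, 4, 15]
Pass 3: compare adjacent pairs (0,1)..(0,1) = 1 comparison(s), 1 swap(s) -> [-5, 1, 4, 15]
Every pass made at least one swap, so all n-1 passes run.
Total comparisons: 3 + 2 + 1 = 6


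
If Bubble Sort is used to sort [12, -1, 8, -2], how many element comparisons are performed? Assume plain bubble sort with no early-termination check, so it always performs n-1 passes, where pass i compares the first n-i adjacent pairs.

Pass 1: compare adjacent pairs (0,1)..(2,3) = 3 comparison(s), 3 swap(s) -> [-1, 8, -2, 12]
Pass 2: compare adjacent pairs (0,1)..(1,2) = 2 comparison(s), 1 swap(s) -> [-1, -2, 8, 12]
Pass 3: compare adjacent pairs (0,1)..(0,1) = 1 comparison(s), 1 swap(s) -> [-2, -1, 8, 12]
Total comparisons: 3 + 2 + 1 = 6


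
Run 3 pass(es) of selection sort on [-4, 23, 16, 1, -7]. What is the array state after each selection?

Pass 1: Select minimum -7 at index 4, swap -> [-7, 23, 16, 1, -4]
Pass 2: Select minimum -4 at index 4, swap -> [-7, -4, 16, 1, 23]
Pass 3: Select minimum 1 at index 3, swap -> [-7, -4, 1, 16, 23]


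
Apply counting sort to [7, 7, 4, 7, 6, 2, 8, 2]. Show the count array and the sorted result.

Count array: [0, 0, 2, 0, 1, 0, 1, 3, 1]
(count[i] = number of elements equal to i)
Cumulative count: [0, 0, 2, 2, 3, 3, 4, 7, 8]
Sorted: [2, 2, 4, 6, 7, 7, 7, 8]


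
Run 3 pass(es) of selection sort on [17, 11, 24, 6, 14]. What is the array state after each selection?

Pass 1: Select minimum 6 at index 3, swap -> [6, 11, 24, 17, 14]
Pass 2: Select minimum 11 at index 1, swap -> [6, 11, 24, 17, 14]
Pass 3: Select minimum 14 at index 4, swap -> [6, 11, 14, 17, 24]


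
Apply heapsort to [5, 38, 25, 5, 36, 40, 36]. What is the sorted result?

Build heap: [40, 38, 36, 5, 36, 25, 5]
Extract 40: [38, 36, 36, 5, 5, 25, 40]
Extract 38: [36, 25, 36, 5, 5, 38, 40]
Extract 36: [36, 25, 5, 5, 36, 38, 40]
Extract 36: [25, 5, 5, 36, 36, 38, 40]
Extract 25: [5, 5, 25, 36, 36, 38, 40]
Extract 5: [5, 5, 25, 36, 36, 38, 40]


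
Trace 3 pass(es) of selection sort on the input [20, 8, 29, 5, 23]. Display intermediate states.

Pass 1: Select minimum 5 at index 3, swap -> [5, 8, 29, 20, 23]
Pass 2: Select minimum 8 at index 1, swap -> [5, 8, 29, 20, 23]
Pass 3: Select minimum 20 at index 3, swap -> [5, 8, 20, 29, 23]


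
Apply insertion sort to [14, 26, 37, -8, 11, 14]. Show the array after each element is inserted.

First element 14 is already 'sorted'
Insert 26: shifted 0 elements -> [14, 26, 37, -8, 11, 14]
Insert 37: shifted 0 elements -> [14, 26, 37, -8, 11, 14]
Insert -8: shifted 3 elements -> [-8, 14, 26, 37, 11, 14]
Insert 11: shifted 3 elements -> [-8, 11, 14, 26, 37, 14]
Insert 14: shifted 2 elements -> [-8, 11, 14, 14, 26, 37]


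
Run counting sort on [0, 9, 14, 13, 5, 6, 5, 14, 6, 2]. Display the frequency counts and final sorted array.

Count array: [1, 0, 1, 0, 0, 2, 2, 0, 0, 1, 0, 0, 0, 1, 2]
(count[i] = number of elements equal to i)
Cumulative count: [1, 1, 2, 2, 2, 4, 6, 6, 6, 7, 7, 7, 7, 8, 10]
Sorted: [0, 2, 5, 5, 6, 6, 9, 13, 14, 14]


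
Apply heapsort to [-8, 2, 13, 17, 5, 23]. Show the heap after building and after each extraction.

Build heap: [23, 17, 13, 2, 5, -8]
Extract 23: [17, 5, 13, 2, -8, 23]
Extract 17: [13, 5, -8, 2, 17, 23]
Extract 13: [5, 2, -8, 13, 17, 23]
Extract 5: [2, -8, 5, 13, 17, 23]
Extract 2: [-8, 2, 5, 13, 17, 23]


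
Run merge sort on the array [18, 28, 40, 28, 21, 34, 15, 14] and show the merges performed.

Divide and conquer:
  Merge [18] + [28] -> [18, 28]
  Merge [40] + [28] -> [28, 40]
  Merge [18, 28] + [28, 40] -> [18, 28, 28, 40]
  Merge [21] + [34] -> [21, 34]
  Merge [15] + [14] -> [14, 15]
  Merge [21, 34] + [14, 15] -> [14, 15, 21, 34]
  Merge [18, 28, 28, 40] + [14, 15, 21, 34] -> [14, 15, 18, 21, 28, 28, 34, 40]


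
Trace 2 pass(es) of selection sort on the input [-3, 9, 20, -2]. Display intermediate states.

Pass 1: Select minimum -3 at index 0, swap -> [-3, 9, 20, -2]
Pass 2: Select minimum -2 at index 3, swap -> [-3, -2, 20, 9]


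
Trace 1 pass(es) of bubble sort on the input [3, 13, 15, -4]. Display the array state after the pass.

After pass 1: [3, 13, -4, 15] (1 swaps)
Total swaps: 1


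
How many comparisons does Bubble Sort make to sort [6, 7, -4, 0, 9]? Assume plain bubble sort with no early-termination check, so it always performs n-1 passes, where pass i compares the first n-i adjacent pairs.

Pass 1: compare adjacent pairs (0,1)..(3,4) = 4 comparison(s), 2 swap(s) -> [6, -4, 0, 7, 9]
Pass 2: compare adjacent pairs (0,1)..(2,3) = 3 comparison(s), 2 swap(s) -> [-4, 0, 6, 7, 9]
Pass 3: compare adjacent pairs (0,1)..(1,2) = 2 comparison(s), 0 swap(s) -> [-4, 0, 6, 7, 9]
Pass 4: compare adjacent pairs (0,1)..(0,1) = 1 comparison(s), 0 swap(s) -> [-4, 0, 6, 7, 9]
Total comparisons: 4 + 3 + 2 + 1 = 10


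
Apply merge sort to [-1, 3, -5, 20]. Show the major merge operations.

Divide and conquer:
  Merge [-1] + [3] -> [-1, 3]
  Merge [-5] + [20] -> [-5, 20]
  Merge [-1, 3] + [-5, 20] -> [-5, -1, 3, 20]


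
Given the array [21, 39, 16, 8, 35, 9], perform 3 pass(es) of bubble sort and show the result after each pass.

After pass 1: [21, 16, 8, 35, 9, 39] (4 swaps)
After pass 2: [16, 8, 21, 9, 35, 39] (3 swaps)
After pass 3: [8, 16, 9, 21, 35, 39] (2 swaps)
Total swaps: 9


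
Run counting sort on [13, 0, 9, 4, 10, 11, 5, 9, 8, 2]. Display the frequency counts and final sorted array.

Count array: [1, 0, 1, 0, 1, 1, 0, 0, 1, 2, 1, 1, 0, 1]
(count[i] = number of elements equal to i)
Cumulative count: [1, 1, 2, 2, 3, 4, 4, 4, 5, 7, 8, 9, 9, 10]
Sorted: [0, 2, 4, 5, 8, 9, 9, 10, 11, 13]


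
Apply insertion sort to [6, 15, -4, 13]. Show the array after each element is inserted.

First element 6 is already 'sorted'
Insert 15: shifted 0 elements -> [6, 15, -4, 13]
Insert -4: shifted 2 elements -> [-4, 6, 15, 13]
Insert 13: shifted 1 elements -> [-4, 6, 13, 15]


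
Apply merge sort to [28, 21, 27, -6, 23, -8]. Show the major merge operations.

Divide and conquer:
  Merge [21] + [27] -> [21, 27]
  Merge [28] + [21, 27] -> [21, 27, 28]
  Merge [23] + [-8] -> [-8, 23]
  Merge [-6] + [-8, 23] -> [-8, -6, 23]
  Merge [21, 27, 28] + [-8, -6, 23] -> [-8, -6, 21, 23, 27, 28]


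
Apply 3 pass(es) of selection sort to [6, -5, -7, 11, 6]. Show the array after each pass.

Pass 1: Select minimum -7 at index 2, swap -> [-7, -5, 6, 11, 6]
Pass 2: Select minimum -5 at index 1, swap -> [-7, -5, 6, 11, 6]
Pass 3: Select minimum 6 at index 2, swap -> [-7, -5, 6, 11, 6]


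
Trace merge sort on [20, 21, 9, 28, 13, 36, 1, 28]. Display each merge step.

Divide and conquer:
  Merge [20] + [21] -> [20, 21]
  Merge [9] + [28] -> [9, 28]
  Merge [20, 21] + [9, 28] -> [9, 20, 21, 28]
  Merge [13] + [36] -> [13, 36]
  Merge [1] + [28] -> [1, 28]
  Merge [13, 36] + [1, 28] -> [1, 13, 28, 36]
  Merge [9, 20, 21, 28] + [1, 13, 28, 36] -> [1, 9, 13, 20, 21, 28, 28, 36]


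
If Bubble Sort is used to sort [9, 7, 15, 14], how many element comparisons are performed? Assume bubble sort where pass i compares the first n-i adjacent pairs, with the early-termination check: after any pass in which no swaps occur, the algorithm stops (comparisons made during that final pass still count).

Pass 1: compare adjacent pairs (0,1)..(2,3) = 3 comparison(s), 2 swap(s) -> [7, 9, 14, 15]
Pass 2: compare adjacent pairs (0,1)..(1,2) = 2 comparison(s), 0 swap(s) -> [7, 9, 14, 15]
No swaps in this pass, so bubble sort stops here.
Total comparisons: 3 + 2 = 5


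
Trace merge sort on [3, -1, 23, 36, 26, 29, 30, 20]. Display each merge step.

Divide and conquer:
  Merge [3] + [-1] -> [-1, 3]
  Merge [23] + [36] -> [23, 36]
  Merge [-1, 3] + [23, 36] -> [-1, 3, 23, 36]
  Merge [26] + [29] -> [26, 29]
  Merge [30] + [20] -> [20, 30]
  Merge [26, 29] + [20, 30] -> [20, 26, 29, 30]
  Merge [-1, 3, 23, 36] + [20, 26, 29, 30] -> [-1, 3, 20, 23, 26, 29, 30, 36]


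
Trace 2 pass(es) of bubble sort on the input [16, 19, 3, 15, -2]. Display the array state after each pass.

After pass 1: [16, 3, 15, -2, 19] (3 swaps)
After pass 2: [3, 15, -2, 16, 19] (3 swaps)
Total swaps: 6


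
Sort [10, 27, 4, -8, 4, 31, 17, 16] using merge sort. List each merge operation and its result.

Divide and conquer:
  Merge [10] + [27] -> [10, 27]
  Merge [4] + [-8] -> [-8, 4]
  Merge [10, 27] + [-8, 4] -> [-8, 4, 10, 27]
  Merge [4] + [31] -> [4, 31]
  Merge [17] + [16] -> [16, 17]
  Merge [4, 31] + [16, 17] -> [4, 16, 17, 31]
  Merge [-8, 4, 10, 27] + [4, 16, 17, 31] -> [-8, 4, 4, 10, 16, 17, 27, 31]


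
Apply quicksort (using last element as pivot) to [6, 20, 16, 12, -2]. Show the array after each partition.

Partition 1: pivot=-2 at index 0 -> [-2, 20, 16, 12, 6]
Partition 2: pivot=6 at index 1 -> [-2, 6, 16, 12, 20]
Partition 3: pivot=20 at index 4 -> [-2, 6, 16, 12, 20]
Partition 4: pivot=12 at index 2 -> [-2, 6, 12, 16, 20]


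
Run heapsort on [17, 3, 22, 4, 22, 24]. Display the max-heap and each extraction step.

Build heap: [24, 22, 22, 4, 3, 17]
Extract 24: [22, 17, 22, 4, 3, 24]
Extract 22: [22, 17, 3, 4, 22, 24]
Extract 22: [17, 4, 3, 22, 22, 24]
Extract 17: [4, 3, 17, 22, 22, 24]
Extract 4: [3, 4, 17, 22, 22, 24]


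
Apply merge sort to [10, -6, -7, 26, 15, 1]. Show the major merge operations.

Divide and conquer:
  Merge [-6] + [-7] -> [-7, -6]
  Merge [10] + [-7, -6] -> [-7, -6, 10]
  Merge [15] + [1] -> [1, 15]
  Merge [26] + [1, 15] -> [1, 15, 26]
  Merge [-7, -6, 10] + [1, 15, 26] -> [-7, -6, 1, 10, 15, 26]


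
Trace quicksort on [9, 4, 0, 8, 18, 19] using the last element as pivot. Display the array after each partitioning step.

Partition 1: pivot=19 at index 5 -> [9, 4, 0, 8, 18, 19]
Partition 2: pivot=18 at index 4 -> [9, 4, 0, 8, 18, 19]
Partition 3: pivot=8 at index 2 -> [4, 0, 8, 9, 18, 19]
Partition 4: pivot=0 at index 0 -> [0, 4, 8, 9, 18, 19]


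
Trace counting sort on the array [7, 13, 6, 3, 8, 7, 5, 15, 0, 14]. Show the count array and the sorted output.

Count array: [1, 0, 0, 1, 0, 1, 1, 2, 1, 0, 0, 0, 0, 1, 1, 1]
(count[i] = number of elements equal to i)
Cumulative count: [1, 1, 1, 2, 2, 3, 4, 6, 7, 7, 7, 7, 7, 8, 9, 10]
Sorted: [0, 3, 5, 6, 7, 7, 8, 13, 14, 15]


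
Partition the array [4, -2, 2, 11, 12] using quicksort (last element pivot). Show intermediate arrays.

Partition 1: pivot=12 at index 4 -> [4, -2, 2, 11, 12]
Partition 2: pivot=11 at index 3 -> [4, -2, 2, 11, 12]
Partition 3: pivot=2 at index 1 -> [-2, 2, 4, 11, 12]


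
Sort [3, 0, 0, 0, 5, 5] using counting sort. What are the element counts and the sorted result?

Count array: [3, 0, 0, 1, 0, 2]
(count[i] = number of elements equal to i)
Cumulative count: [3, 3, 3, 4, 4, 6]
Sorted: [0, 0, 0, 3, 5, 5]


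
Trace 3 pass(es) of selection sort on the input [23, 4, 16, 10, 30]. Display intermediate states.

Pass 1: Select minimum 4 at index 1, swap -> [4, 23, 16, 10, 30]
Pass 2: Select minimum 10 at index 3, swap -> [4, 10, 16, 23, 30]
Pass 3: Select minimum 16 at index 2, swap -> [4, 10, 16, 23, 30]


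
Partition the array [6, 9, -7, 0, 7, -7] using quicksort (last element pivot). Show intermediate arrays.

Partition 1: pivot=-7 at index 1 -> [-7, -7, 6, 0, 7, 9]
Partition 2: pivot=9 at index 5 -> [-7, -7, 6, 0, 7, 9]
Partition 3: pivot=7 at index 4 -> [-7, -7, 6, 0, 7, 9]
Partition 4: pivot=0 at index 2 -> [-7, -7, 0, 6, 7, 9]


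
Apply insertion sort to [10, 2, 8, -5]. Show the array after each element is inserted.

First element 10 is already 'sorted'
Insert 2: shifted 1 elements -> [2, 10, 8, -5]
Insert 8: shifted 1 elements -> [2, 8, 10, -5]
Insert -5: shifted 3 elements -> [-5, 2, 8, 10]


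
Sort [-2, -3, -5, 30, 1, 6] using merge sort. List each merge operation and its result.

Divide and conquer:
  Merge [-3] + [-5] -> [-5, -3]
  Merge [-2] + [-5, -3] -> [-5, -3, -2]
  Merge [1] + [6] -> [1, 6]
  Merge [30] + [1, 6] -> [1, 6, 30]
  Merge [-5, -3, -2] + [1, 6, 30] -> [-5, -3, -2, 1, 6, 30]


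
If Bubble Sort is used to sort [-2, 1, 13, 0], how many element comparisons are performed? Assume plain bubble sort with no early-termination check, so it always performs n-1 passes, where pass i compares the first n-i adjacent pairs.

Pass 1: compare adjacent pairs (0,1)..(2,3) = 3 comparison(s), 1 swap(s) -> [-2, 1, 0, 13]
Pass 2: compare adjacent pairs (0,1)..(1,2) = 2 comparison(s), 1 swap(s) -> [-2, 0, 1, 13]
Pass 3: compare adjacent pairs (0,1)..(0,1) = 1 comparison(s), 0 swap(s) -> [-2, 0, 1, 13]
Total comparisons: 3 + 2 + 1 = 6


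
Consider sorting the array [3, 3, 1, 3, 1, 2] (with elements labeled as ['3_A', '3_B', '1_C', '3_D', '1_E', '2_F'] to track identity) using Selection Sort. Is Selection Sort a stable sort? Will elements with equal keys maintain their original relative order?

Trace Selection Sort on the labeled array (the key is the number; the letter only tracks identity):
  Pass 1: minimum of unsorted part is 1_C at index 2; swap it with 3_A at index 0 -> [1_C, 3_B, 3_A, 3_D, 1_E, 2_F]
  Pass 2: minimum of unsorted part is 1_E at index 4; swap it with 3_B at index 1 -> [1_C, 1_E, 3_A, 3_D, 3_B, 2_F]
  Pass 3: minimum of unsorted part is 2_F at index 5; swap it with 3_A at index 2 -> [1_C, 1_E, 2_F, 3_D, 3_B, 3_A]
  Pass 4: minimum 3_D is already at index 3; no swap -> [1_C, 1_E, 2_F, 3_D, 3_B, 3_A]
  Pass 5: minimum 3_B is already at index 4; no swap -> [1_C, 1_E, 2_F, 3_D, 3_B, 3_A]
Final order: [1_C, 1_E, 2_F, 3_D, 3_B, 3_A]
Equal keys:
  value 1: originally 1_C, 1_E; after sorting 1_C, 1_E -> order preserved
  value 3: originally 3_A, 3_B, 3_D; after sorting 3_D, 3_B, 3_A -> order changed
Equal keys were reordered, so Selection Sort is not stable: the long-range swap that moves the minimum into place can carry an element past an equal key. (One such input is enough; an unstable sort may happen to preserve order on other inputs, but it gives no guarantee.)
Answer: Not stable


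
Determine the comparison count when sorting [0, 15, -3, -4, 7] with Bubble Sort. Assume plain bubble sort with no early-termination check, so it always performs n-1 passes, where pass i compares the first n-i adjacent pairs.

Pass 1: compare adjacent pairs (0,1)..(3,4) = 4 comparison(s), 3 swap(s) -> [0, -3, -4, 7, 15]
Pass 2: compare adjacent pairs (0,1)..(2,3) = 3 comparison(s), 2 swap(s) -> [-3, -4, 0, 7, 15]
Pass 3: compare adjacent pairs (0,1)..(1,2) = 2 comparison(s), 1 swap(s) -> [-4, -3, 0, 7, 15]
Pass 4: compare adjacent pairs (0,1)..(0,1) = 1 comparison(s), 0 swap(s) -> [-4, -3, 0, 7, 15]
Total comparisons: 4 + 3 + 2 + 1 = 10


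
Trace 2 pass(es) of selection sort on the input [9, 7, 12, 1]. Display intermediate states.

Pass 1: Select minimum 1 at index 3, swap -> [1, 7, 12, 9]
Pass 2: Select minimum 7 at index 1, swap -> [1, 7, 12, 9]


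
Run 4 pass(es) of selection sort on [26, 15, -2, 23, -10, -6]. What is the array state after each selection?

Pass 1: Select minimum -10 at index 4, swap -> [-10, 15, -2, 23, 26, -6]
Pass 2: Select minimum -6 at index 5, swap -> [-10, -6, -2, 23, 26, 15]
Pass 3: Select minimum -2 at index 2, swap -> [-10, -6, -2, 23, 26, 15]
Pass 4: Select minimum 15 at index 5, swap -> [-10, -6, -2, 15, 26, 23]


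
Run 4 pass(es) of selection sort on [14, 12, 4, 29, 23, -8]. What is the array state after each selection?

Pass 1: Select minimum -8 at index 5, swap -> [-8, 12, 4, 29, 23, 14]
Pass 2: Select minimum 4 at index 2, swap -> [-8, 4, 12, 29, 23, 14]
Pass 3: Select minimum 12 at index 2, swap -> [-8, 4, 12, 29, 23, 14]
Pass 4: Select minimum 14 at index 5, swap -> [-8, 4, 12, 14, 23, 29]


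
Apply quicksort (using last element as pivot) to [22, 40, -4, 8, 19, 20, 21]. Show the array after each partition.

Partition 1: pivot=21 at index 4 -> [-4, 8, 19, 20, 21, 40, 22]
Partition 2: pivot=20 at index 3 -> [-4, 8, 19, 20, 21, 40, 22]
Partition 3: pivot=19 at index 2 -> [-4, 8, 19, 20, 21, 40, 22]
Partition 4: pivot=8 at index 1 -> [-4, 8, 19, 20, 21, 40, 22]
Partition 5: pivot=22 at index 5 -> [-4, 8, 19, 20, 21, 22, 40]


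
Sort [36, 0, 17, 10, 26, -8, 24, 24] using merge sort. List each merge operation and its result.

Divide and conquer:
  Merge [36] + [0] -> [0, 36]
  Merge [17] + [10] -> [10, 17]
  Merge [0, 36] + [10, 17] -> [0, 10, 17, 36]
  Merge [26] + [-8] -> [-8, 26]
  Merge [24] + [24] -> [24, 24]
  Merge [-8, 26] + [24, 24] -> [-8, 24, 24, 26]
  Merge [0, 10, 17, 36] + [-8, 24, 24, 26] -> [-8, 0, 10, 17, 24, 24, 26, 36]


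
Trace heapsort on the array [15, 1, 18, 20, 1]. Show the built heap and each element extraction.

Build heap: [20, 15, 18, 1, 1]
Extract 20: [18, 15, 1, 1, 20]
Extract 18: [15, 1, 1, 18, 20]
Extract 15: [1, 1, 15, 18, 20]
Extract 1: [1, 1, 15, 18, 20]


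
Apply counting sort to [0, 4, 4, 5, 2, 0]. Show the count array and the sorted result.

Count array: [2, 0, 1, 0, 2, 1]
(count[i] = number of elements equal to i)
Cumulative count: [2, 2, 3, 3, 5, 6]
Sorted: [0, 0, 2, 4, 4, 5]


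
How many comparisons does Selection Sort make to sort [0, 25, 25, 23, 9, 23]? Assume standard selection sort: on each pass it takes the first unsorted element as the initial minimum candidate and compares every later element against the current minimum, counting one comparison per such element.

Pass 1: scan indices 1..5 for the minimum = 5 comparison(s); min is 0, place at index 0 -> [0, 25, 25, 23, 9, 23]
Pass 2: scan indices 2..5 for the minimum = 4 comparison(s); min is 9, place at index 1 -> [0, 9, 25, 23, 25, 23]
Pass 3: scan indices 3..5 for the minimum = 3 comparison(s); min is 23, place at index 2 -> [0, 9, 23, 25, 25, 23]
Pass 4: scan indices 4..5 for the minimum = 2 comparison(s); min is 23, place at index 3 -> [0, 9, 23, 23, 25, 25]
Pass 5: scan indices 5..5 for the minimum = 1 comparison(s); min is 25, place at index 4 -> [0, 9, 23, 23, 25, 25]
Selection sort always scans the whole unsorted suffix, so the count is (n-1) + (n-2) + ... + 1 = n(n-1)/2 = 6*5/2 = 15 regardless of the input order.
Total comparisons: 5 + 4 + 3 + 2 + 1 = 15


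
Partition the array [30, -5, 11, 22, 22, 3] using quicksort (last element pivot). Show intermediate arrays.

Partition 1: pivot=3 at index 1 -> [-5, 3, 11, 22, 22, 30]
Partition 2: pivot=30 at index 5 -> [-5, 3, 11, 22, 22, 30]
Partition 3: pivot=22 at index 4 -> [-5, 3, 11, 22, 22, 30]
Partition 4: pivot=22 at index 3 -> [-5, 3, 11, 22, 22, 30]


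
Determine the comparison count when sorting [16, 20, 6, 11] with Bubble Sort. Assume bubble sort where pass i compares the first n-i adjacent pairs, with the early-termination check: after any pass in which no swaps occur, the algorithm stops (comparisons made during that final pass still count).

Pass 1: compare adjacent pairs (0,1)..(2,3) = 3 comparison(s), 2 swap(s) -> [16, 6, 11, 20]
Pass 2: compare adjacent pairs (0,1)..(1,2) = 2 comparison(s), 2 swap(s) -> [6, 11, 16, 20]
Pass 3: compare adjacent pairs (0,1)..(0,1) = 1 comparison(s), 0 swap(s) -> [6, 11, 16, 20]
No swaps in this pass, so bubble sort stops here.
Total comparisons: 3 + 2 + 1 = 6


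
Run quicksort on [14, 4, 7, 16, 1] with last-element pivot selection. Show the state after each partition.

Partition 1: pivot=1 at index 0 -> [1, 4, 7, 16, 14]
Partition 2: pivot=14 at index 3 -> [1, 4, 7, 14, 16]
Partition 3: pivot=7 at index 2 -> [1, 4, 7, 14, 16]


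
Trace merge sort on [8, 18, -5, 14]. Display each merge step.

Divide and conquer:
  Merge [8] + [18] -> [8, 18]
  Merge [-5] + [14] -> [-5, 14]
  Merge [8, 18] + [-5, 14] -> [-5, 8, 14, 18]


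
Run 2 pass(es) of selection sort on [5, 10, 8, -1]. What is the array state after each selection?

Pass 1: Select minimum -1 at index 3, swap -> [-1, 10, 8, 5]
Pass 2: Select minimum 5 at index 3, swap -> [-1, 5, 8, 10]


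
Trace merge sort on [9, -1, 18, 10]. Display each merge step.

Divide and conquer:
  Merge [9] + [-1] -> [-1, 9]
  Merge [18] + [10] -> [10, 18]
  Merge [-1, 9] + [10, 18] -> [-1, 9, 10, 18]


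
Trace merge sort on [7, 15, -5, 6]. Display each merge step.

Divide and conquer:
  Merge [7] + [15] -> [7, 15]
  Merge [-5] + [6] -> [-5, 6]
  Merge [7, 15] + [-5, 6] -> [-5, 6, 7, 15]


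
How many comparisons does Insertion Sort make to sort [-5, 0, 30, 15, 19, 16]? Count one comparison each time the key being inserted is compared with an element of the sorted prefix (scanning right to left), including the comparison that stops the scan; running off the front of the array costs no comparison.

Insert 0: -5 <= 0 (stop) = 1 comparison(s) -> [-5, 0, 30, 15, 19, 16]
Insert 30: 0 <= 30 (stop) = 1 comparison(s) -> [-5, 0, 30, 15, 19, 16]
Insert 15: 30 > 15 (shift), 0 <= 15 (stop) = 2 comparison(s) -> [-5, 0, 15, 30, 19, 16]
Insert 19: 30 > 19 (shift), 15 <= 19 (stop) = 2 comparison(s) -> [-5, 0, 15, 19, 30, 16]
Insert 16: 30 > 16 (shift), 19 > 16 (shift), 15 <= 16 (stop) = 3 comparison(s) -> [-5, 0, 15, 16, 19, 30]
Total comparisons: 1 + 1 + 2 + 2 + 3 = 9


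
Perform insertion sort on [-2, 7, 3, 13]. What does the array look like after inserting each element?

First element -2 is already 'sorted'
Insert 7: shifted 0 elements -> [-2, 7, 3, 13]
Insert 3: shifted 1 elements -> [-2, 3, 7, 13]
Insert 13: shifted 0 elements -> [-2, 3, 7, 13]


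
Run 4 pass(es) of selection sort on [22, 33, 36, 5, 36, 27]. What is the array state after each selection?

Pass 1: Select minimum 5 at index 3, swap -> [5, 33, 36, 22, 36, 27]
Pass 2: Select minimum 22 at index 3, swap -> [5, 22, 36, 33, 36, 27]
Pass 3: Select minimum 27 at index 5, swap -> [5, 22, 27, 33, 36, 36]
Pass 4: Select minimum 33 at index 3, swap -> [5, 22, 27, 33, 36, 36]


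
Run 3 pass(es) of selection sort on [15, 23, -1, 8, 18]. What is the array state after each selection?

Pass 1: Select minimum -1 at index 2, swap -> [-1, 23, 15, 8, 18]
Pass 2: Select minimum 8 at index 3, swap -> [-1, 8, 15, 23, 18]
Pass 3: Select minimum 15 at index 2, swap -> [-1, 8, 15, 23, 18]


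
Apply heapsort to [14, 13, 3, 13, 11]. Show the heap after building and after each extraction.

Build heap: [14, 13, 3, 13, 11]
Extract 14: [13, 13, 3, 11, 14]
Extract 13: [13, 11, 3, 13, 14]
Extract 13: [11, 3, 13, 13, 14]
Extract 11: [3, 11, 13, 13, 14]


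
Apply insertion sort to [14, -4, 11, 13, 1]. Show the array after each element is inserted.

First element 14 is already 'sorted'
Insert -4: shifted 1 elements -> [-4, 14, 11, 13, 1]
Insert 11: shifted 1 elements -> [-4, 11, 14, 13, 1]
Insert 13: shifted 1 elements -> [-4, 11, 13, 14, 1]
Insert 1: shifted 3 elements -> [-4, 1, 11, 13, 14]


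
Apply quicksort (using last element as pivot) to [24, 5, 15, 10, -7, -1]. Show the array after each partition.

Partition 1: pivot=-1 at index 1 -> [-7, -1, 15, 10, 24, 5]
Partition 2: pivot=5 at index 2 -> [-7, -1, 5, 10, 24, 15]
Partition 3: pivot=15 at index 4 -> [-7, -1, 5, 10, 15, 24]


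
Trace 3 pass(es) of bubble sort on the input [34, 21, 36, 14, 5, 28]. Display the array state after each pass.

After pass 1: [21, 34, 14, 5, 28, 36] (4 swaps)
After pass 2: [21, 14, 5, 28, 34, 36] (3 swaps)
After pass 3: [14, 5, 21, 28, 34, 36] (2 swaps)
Total swaps: 9


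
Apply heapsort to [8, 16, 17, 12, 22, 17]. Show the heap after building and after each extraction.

Build heap: [22, 16, 17, 12, 8, 17]
Extract 22: [17, 16, 17, 12, 8, 22]
Extract 17: [17, 16, 8, 12, 17, 22]
Extract 17: [16, 12, 8, 17, 17, 22]
Extract 16: [12, 8, 16, 17, 17, 22]
Extract 12: [8, 12, 16, 17, 17, 22]


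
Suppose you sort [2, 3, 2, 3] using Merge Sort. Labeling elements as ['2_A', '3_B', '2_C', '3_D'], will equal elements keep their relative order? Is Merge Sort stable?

Trace Merge Sort on the labeled array (the key is the number; the letter only tracks identity):
  Merge [2_A] + [3_B] -> [2_A, 3_B]
  Merge [2_C] + [3_D] -> [2_C, 3_D]
  Merge [2_A, 3_B] + [2_C, 3_D] -> [2_A, 2_C, 3_B, 3_D]
Final order: [2_A, 2_C, 3_B, 3_D]
Equal keys:
  value 2: originally 2_A, 2_C; after sorting 2_A, 2_C -> order preserved
  value 3: originally 3_B, 3_D; after sorting 3_B, 3_D -> order preserved
All equal keys kept their original relative order. Merge Sort is stable: when the heads of the two halves are equal the merge takes from the left half first.
Answer: Stable


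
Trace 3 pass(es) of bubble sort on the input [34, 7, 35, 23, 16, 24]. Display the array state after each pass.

After pass 1: [7, 34, 23, 16, 24, 35] (4 swaps)
After pass 2: [7, 23, 16, 24, 34, 35] (3 swaps)
After pass 3: [7, 16, 23, 24, 34, 35] (1 swaps)
Total swaps: 8


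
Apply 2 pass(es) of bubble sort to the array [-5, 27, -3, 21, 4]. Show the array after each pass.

After pass 1: [-5, -3, 21, 4, 27] (3 swaps)
After pass 2: [-5, -3, 4, 21, 27] (1 swaps)
Total swaps: 4


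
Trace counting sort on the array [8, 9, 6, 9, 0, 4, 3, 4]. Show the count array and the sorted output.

Count array: [1, 0, 0, 1, 2, 0, 1, 0, 1, 2]
(count[i] = number of elements equal to i)
Cumulative count: [1, 1, 1, 2, 4, 4, 5, 5, 6, 8]
Sorted: [0, 3, 4, 4, 6, 8, 9, 9]


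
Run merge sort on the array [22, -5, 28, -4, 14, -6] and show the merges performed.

Divide and conquer:
  Merge [-5] + [28] -> [-5, 28]
  Merge [22] + [-5, 28] -> [-5, 22, 28]
  Merge [14] + [-6] -> [-6, 14]
  Merge [-4] + [-6, 14] -> [-6, -4, 14]
  Merge [-5, 22, 28] + [-6, -4, 14] -> [-6, -5, -4, 14, 22, 28]


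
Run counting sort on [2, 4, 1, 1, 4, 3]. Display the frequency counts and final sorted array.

Count array: [0, 2, 1, 1, 2]
(count[i] = number of elements equal to i)
Cumulative count: [0, 2, 3, 4, 6]
Sorted: [1, 1, 2, 3, 4, 4]


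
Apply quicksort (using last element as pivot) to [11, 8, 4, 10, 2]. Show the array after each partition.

Partition 1: pivot=2 at index 0 -> [2, 8, 4, 10, 11]
Partition 2: pivot=11 at index 4 -> [2, 8, 4, 10, 11]
Partition 3: pivot=10 at index 3 -> [2, 8, 4, 10, 11]
Partition 4: pivot=4 at index 1 -> [2, 4, 8, 10, 11]


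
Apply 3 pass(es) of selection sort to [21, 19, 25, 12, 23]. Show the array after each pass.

Pass 1: Select minimum 12 at index 3, swap -> [12, 19, 25, 21, 23]
Pass 2: Select minimum 19 at index 1, swap -> [12, 19, 25, 21, 23]
Pass 3: Select minimum 21 at index 3, swap -> [12, 19, 21, 25, 23]


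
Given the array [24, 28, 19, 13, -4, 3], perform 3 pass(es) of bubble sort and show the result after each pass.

After pass 1: [24, 19, 13, -4, 3, 28] (4 swaps)
After pass 2: [19, 13, -4, 3, 24, 28] (4 swaps)
After pass 3: [13, -4, 3, 19, 24, 28] (3 swaps)
Total swaps: 11


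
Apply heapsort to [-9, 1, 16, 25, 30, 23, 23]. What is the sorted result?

Build heap: [30, 25, 23, -9, 1, 16, 23]
Extract 30: [25, 23, 23, -9, 1, 16, 30]
Extract 25: [23, 16, 23, -9, 1, 25, 30]
Extract 23: [23, 16, 1, -9, 23, 25, 30]
Extract 23: [16, -9, 1, 23, 23, 25, 30]
Extract 16: [1, -9, 16, 23, 23, 25, 30]
Extract 1: [-9, 1, 16, 23, 23, 25, 30]


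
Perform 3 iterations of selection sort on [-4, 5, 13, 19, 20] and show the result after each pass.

Pass 1: Select minimum -4 at index 0, swap -> [-4, 5, 13, 19, 20]
Pass 2: Select minimum 5 at index 1, swap -> [-4, 5, 13, 19, 20]
Pass 3: Select minimum 13 at index 2, swap -> [-4, 5, 13, 19, 20]


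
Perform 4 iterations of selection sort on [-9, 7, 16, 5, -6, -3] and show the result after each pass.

Pass 1: Select minimum -9 at index 0, swap -> [-9, 7, 16, 5, -6, -3]
Pass 2: Select minimum -6 at index 4, swap -> [-9, -6, 16, 5, 7, -3]
Pass 3: Select minimum -3 at index 5, swap -> [-9, -6, -3, 5, 7, 16]
Pass 4: Select minimum 5 at index 3, swap -> [-9, -6, -3, 5, 7, 16]


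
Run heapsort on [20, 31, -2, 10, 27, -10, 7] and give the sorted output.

Build heap: [31, 27, 7, 10, 20, -10, -2]
Extract 31: [27, 20, 7, 10, -2, -10, 31]
Extract 27: [20, 10, 7, -10, -2, 27, 31]
Extract 20: [10, -2, 7, -10, 20, 27, 31]
Extract 10: [7, -2, -10, 10, 20, 27, 31]
Extract 7: [-2, -10, 7, 10, 20, 27, 31]
Extract -2: [-10, -2, 7, 10, 20, 27, 31]


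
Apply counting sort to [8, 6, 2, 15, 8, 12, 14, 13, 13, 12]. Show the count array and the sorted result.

Count array: [0, 0, 1, 0, 0, 0, 1, 0, 2, 0, 0, 0, 2, 2, 1, 1]
(count[i] = number of elements equal to i)
Cumulative count: [0, 0, 1, 1, 1, 1, 2, 2, 4, 4, 4, 4, 6, 8, 9, 10]
Sorted: [2, 6, 8, 8, 12, 12, 13, 13, 14, 15]


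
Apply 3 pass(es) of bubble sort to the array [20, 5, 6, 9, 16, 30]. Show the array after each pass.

After pass 1: [5, 6, 9, 16, 20, 30] (4 swaps)
After pass 2: [5, 6, 9, 16, 20, 30] (0 swaps)
After pass 3: [5, 6, 9, 16, 20, 30] (0 swaps)
Total swaps: 4


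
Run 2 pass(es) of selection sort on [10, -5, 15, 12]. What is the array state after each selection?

Pass 1: Select minimum -5 at index 1, swap -> [-5, 10, 15, 12]
Pass 2: Select minimum 10 at index 1, swap -> [-5, 10, 15, 12]


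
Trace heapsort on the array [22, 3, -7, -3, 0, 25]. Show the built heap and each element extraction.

Build heap: [25, 3, 22, -3, 0, -7]
Extract 25: [22, 3, -7, -3, 0, 25]
Extract 22: [3, 0, -7, -3, 22, 25]
Extract 3: [0, -3, -7, 3, 22, 25]
Extract 0: [-3, -7, 0, 3, 22, 25]
Extract -3: [-7, -3, 0, 3, 22, 25]


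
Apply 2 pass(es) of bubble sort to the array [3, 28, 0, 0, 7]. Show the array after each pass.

After pass 1: [3, 0, 0, 7, 28] (3 swaps)
After pass 2: [0, 0, 3, 7, 28] (2 swaps)
Total swaps: 5


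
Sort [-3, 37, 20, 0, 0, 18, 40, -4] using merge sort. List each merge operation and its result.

Divide and conquer:
  Merge [-3] + [37] -> [-3, 37]
  Merge [20] + [0] -> [0, 20]
  Merge [-3, 37] + [0, 20] -> [-3, 0, 20, 37]
  Merge [0] + [18] -> [0, 18]
  Merge [40] + [-4] -> [-4, 40]
  Merge [0, 18] + [-4, 40] -> [-4, 0, 18, 40]
  Merge [-3, 0, 20, 37] + [-4, 0, 18, 40] -> [-4, -3, 0, 0, 18, 20, 37, 40]


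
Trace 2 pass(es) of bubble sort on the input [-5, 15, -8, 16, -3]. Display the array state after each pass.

After pass 1: [-5, -8, 15, -3, 16] (2 swaps)
After pass 2: [-8, -5, -3, 15, 16] (2 swaps)
Total swaps: 4


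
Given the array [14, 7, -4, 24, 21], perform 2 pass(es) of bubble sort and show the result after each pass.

After pass 1: [7, -4, 14, 21, 24] (3 swaps)
After pass 2: [-4, 7, 14, 21, 24] (1 swaps)
Total swaps: 4


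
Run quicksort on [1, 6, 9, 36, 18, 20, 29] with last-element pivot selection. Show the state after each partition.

Partition 1: pivot=29 at index 5 -> [1, 6, 9, 18, 20, 29, 36]
Partition 2: pivot=20 at index 4 -> [1, 6, 9, 18, 20, 29, 36]
Partition 3: pivot=18 at index 3 -> [1, 6, 9, 18, 20, 29, 36]
Partition 4: pivot=9 at index 2 -> [1, 6, 9, 18, 20, 29, 36]
Partition 5: pivot=6 at index 1 -> [1, 6, 9, 18, 20, 29, 36]
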